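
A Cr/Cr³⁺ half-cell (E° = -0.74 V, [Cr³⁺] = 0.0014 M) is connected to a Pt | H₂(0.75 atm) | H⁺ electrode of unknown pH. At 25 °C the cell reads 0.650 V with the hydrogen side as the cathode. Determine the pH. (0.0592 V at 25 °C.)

E°_cell = 0.74 V and n = 6.
log Q = n(E° − E)/0.0592 = 6×(0.74 − 0.650)/0.0592 = 9.122.
With Q = [Cr³⁺]^2·P(H₂)^3 / [H⁺]^6, solving for [H⁺] gives log[H⁺] = -2.534, so pH = 2.53.

pH = 2.53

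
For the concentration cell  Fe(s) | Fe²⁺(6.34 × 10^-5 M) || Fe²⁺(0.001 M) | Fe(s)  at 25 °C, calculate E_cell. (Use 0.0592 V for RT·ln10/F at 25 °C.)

Both half-cells are Fe²⁺/Fe, so E°_cell = 0. The concentrated side is the cathode; the cell reaction moves Fe²⁺ from high to low concentration with n = 2.
Q = [Fe²⁺]_dilute/[Fe²⁺]_conc = 6.34 × 10^-5/0.001 = 0.0634.
E = 0 − (0.0592/2) log Q = −(0.0592/2)(-1.198) = 0.0355 V.

0.035 V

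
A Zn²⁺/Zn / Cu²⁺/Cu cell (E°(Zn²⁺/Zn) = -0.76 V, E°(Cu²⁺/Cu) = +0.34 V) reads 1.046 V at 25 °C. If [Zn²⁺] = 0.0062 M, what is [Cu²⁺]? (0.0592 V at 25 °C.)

9.3 × 10^-5 M

From the Nernst equation, log Q = n(E° − E)/0.0592 = 2(1.10 − 1.046)/0.0592 = 1.824, so Q = 66.7.
With Q = [Zn²⁺]/[Cu²⁺] and the known concentrations, [Cu²⁺] in the denominator gives [Cu²⁺] = 9.3 × 10^-5 M.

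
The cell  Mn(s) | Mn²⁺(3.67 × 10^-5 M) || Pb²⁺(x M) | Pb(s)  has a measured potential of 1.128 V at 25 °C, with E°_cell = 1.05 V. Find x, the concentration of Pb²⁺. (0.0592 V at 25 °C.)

From the Nernst equation, log Q = n(E° − E)/0.0592 = 2(1.05 − 1.128)/0.0592 = -2.635, so Q = 0.00232.
With Q = [Mn²⁺]/[Pb²⁺] and the known concentrations, [Pb²⁺] in the denominator gives [Pb²⁺] = 0.016 M.

0.016 M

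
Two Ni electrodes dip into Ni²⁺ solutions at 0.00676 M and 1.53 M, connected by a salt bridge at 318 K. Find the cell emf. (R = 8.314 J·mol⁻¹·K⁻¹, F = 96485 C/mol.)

0.074 V

Both half-cells are Ni²⁺/Ni, so E°_cell = 0. The concentrated side is the cathode; the cell reaction moves Ni²⁺ from high to low concentration with n = 2.
Q = [Ni²⁺]_dilute/[Ni²⁺]_conc = 0.00676/1.53 = 0.00442.
E = 0 − (RT/nF) ln Q = −((8.314×318)/(2×96485))(-5.422) = 0.0743 V.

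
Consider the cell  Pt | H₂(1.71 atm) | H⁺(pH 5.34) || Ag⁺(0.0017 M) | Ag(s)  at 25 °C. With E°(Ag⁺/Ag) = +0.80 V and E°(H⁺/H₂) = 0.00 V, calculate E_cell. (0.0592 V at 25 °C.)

The Ag⁺/Ag couple is the cathode, so E°_cell = 0.80 V; n = 2.
[H⁺] = 10^(−5.34) = 4.6 × 10^-6 M, and Q = [H⁺]^2 / ([Ag⁺]^2·P(H₂)) = 4.23 × 10^-6.
E = E° − (0.0592/2) log Q = 0.80 − (0.0592/2)(-5.374) = 0.959 V.

0.96 V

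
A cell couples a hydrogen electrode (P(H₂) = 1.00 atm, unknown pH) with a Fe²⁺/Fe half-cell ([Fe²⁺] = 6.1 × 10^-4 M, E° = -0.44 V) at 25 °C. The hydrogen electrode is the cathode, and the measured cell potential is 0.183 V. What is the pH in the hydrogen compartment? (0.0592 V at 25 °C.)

E°_cell = 0.44 V and n = 2.
log Q = n(E° − E)/0.0592 = 2×(0.44 − 0.183)/0.0592 = 8.682.
With Q = [Fe²⁺]·P(H₂) / [H⁺]^2, solving for [H⁺] gives log[H⁺] = -5.949, so pH = 5.95.

pH = 5.95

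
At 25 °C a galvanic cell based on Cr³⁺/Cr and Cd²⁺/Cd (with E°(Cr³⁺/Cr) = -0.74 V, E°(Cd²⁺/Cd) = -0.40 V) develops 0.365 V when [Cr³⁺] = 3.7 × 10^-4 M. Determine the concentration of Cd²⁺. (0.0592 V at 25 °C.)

0.036 M

From the Nernst equation, log Q = n(E° − E)/0.0592 = 6(0.34 − 0.365)/0.0592 = -2.534, so Q = 0.00293.
With Q = [Cr³⁺]^2/[Cd²⁺]^3 and the known concentrations, [Cd²⁺]^3 in the denominator gives [Cd²⁺] = 0.036 M.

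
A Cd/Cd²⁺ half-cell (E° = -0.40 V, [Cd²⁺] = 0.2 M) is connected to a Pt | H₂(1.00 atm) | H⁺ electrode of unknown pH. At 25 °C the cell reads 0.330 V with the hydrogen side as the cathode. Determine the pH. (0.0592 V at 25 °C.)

E°_cell = 0.40 V and n = 2.
log Q = n(E° − E)/0.0592 = 2×(0.40 − 0.330)/0.0592 = 2.365.
With Q = [Cd²⁺]·P(H₂) / [H⁺]^2, solving for [H⁺] gives log[H⁺] = -1.532, so pH = 1.53.

pH = 1.53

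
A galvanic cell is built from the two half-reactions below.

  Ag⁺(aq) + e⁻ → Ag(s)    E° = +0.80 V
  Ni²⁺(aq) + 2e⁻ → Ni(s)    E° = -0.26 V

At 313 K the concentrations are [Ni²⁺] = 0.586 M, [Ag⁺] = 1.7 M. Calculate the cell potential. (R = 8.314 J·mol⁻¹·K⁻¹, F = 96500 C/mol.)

1.08 V

The Ag⁺/Ag couple has the higher reduction potential and acts as the cathode, so E°_cell = +0.80 − (-0.26) = 1.06 V.
Balancing electrons gives n = 2; the reaction quotient is Q = [Ni²⁺]/[Ag⁺]^2 = 0.203.
E = E° − (RT/nF) ln Q = 1.06 − (8.314×313)/(2×96500) × (-1.596) = 1.060 + 0.022 = 1.082 V.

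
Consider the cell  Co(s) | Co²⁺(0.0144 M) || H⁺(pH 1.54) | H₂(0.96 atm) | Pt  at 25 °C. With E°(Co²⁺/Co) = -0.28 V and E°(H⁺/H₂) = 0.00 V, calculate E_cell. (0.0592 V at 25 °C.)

0.24 V

The hydrogen couple is the cathode, so E°_cell = 0.28 V; n = 2.
[H⁺] = 10^(−1.54) = 0.029 M, and Q = [Co²⁺]·P(H₂) / [H⁺]^2 = 16.6.
E = E° − (0.0592/2) log Q = 0.28 − (0.0592/2)(1.221) = 0.244 V.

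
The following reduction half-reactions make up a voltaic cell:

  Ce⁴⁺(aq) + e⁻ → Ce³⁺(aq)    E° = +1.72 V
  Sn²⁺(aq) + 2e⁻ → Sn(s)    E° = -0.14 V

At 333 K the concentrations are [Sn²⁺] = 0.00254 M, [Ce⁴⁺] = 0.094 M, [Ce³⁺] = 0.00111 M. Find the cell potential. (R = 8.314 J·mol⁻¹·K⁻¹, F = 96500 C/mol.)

2.07 V

The Ce⁴⁺/Ce³⁺ couple has the higher reduction potential and acts as the cathode, so E°_cell = +1.72 − (-0.14) = 1.86 V.
Balancing electrons gives n = 2; the reaction quotient is Q = [Sn²⁺]·[Ce³⁺]^2/[Ce⁴⁺]^2 = 3.54 × 10^-7.
E = E° − (RT/nF) ln Q = 1.86 − (8.314×333)/(2×96500) × (-14.853) = 1.860 + 0.213 = 2.073 V.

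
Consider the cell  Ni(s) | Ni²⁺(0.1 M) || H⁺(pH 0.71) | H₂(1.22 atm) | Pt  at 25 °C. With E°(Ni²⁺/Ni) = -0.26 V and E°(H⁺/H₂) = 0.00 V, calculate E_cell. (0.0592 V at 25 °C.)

0.25 V

The hydrogen couple is the cathode, so E°_cell = 0.26 V; n = 2.
[H⁺] = 10^(−0.71) = 0.19 M, and Q = [Ni²⁺]·P(H₂) / [H⁺]^2 = 3.21.
E = E° − (0.0592/2) log Q = 0.26 − (0.0592/2)(0.506) = 0.245 V.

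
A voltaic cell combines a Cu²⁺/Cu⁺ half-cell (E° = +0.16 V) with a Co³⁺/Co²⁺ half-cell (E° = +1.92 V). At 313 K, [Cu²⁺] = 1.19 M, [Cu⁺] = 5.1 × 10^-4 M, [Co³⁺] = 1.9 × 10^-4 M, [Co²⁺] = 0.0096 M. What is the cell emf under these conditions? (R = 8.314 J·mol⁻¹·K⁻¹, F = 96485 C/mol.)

1.45 V

The Co³⁺/Co²⁺ couple has the higher reduction potential and acts as the cathode, so E°_cell = +1.92 − (+0.16) = 1.76 V.
Balancing electrons gives n = 1; the reaction quotient is Q = [Cu²⁺]·[Co²⁺]/([Cu⁺]·[Co³⁺]) = 1.18 × 10^5.
E = E° − (RT/nF) ln Q = 1.76 − (8.314×313)/(1×96485) × (11.678) = 1.760 − 0.315 = 1.445 V.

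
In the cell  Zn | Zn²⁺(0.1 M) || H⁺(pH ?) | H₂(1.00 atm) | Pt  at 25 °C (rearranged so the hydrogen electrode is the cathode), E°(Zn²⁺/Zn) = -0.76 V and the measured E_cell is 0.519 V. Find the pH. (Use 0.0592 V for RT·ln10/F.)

E°_cell = 0.76 V and n = 2.
log Q = n(E° − E)/0.0592 = 2×(0.76 − 0.519)/0.0592 = 8.142.
With Q = [Zn²⁺]·P(H₂) / [H⁺]^2, solving for [H⁺] gives log[H⁺] = -4.571, so pH = 4.57.

pH = 4.57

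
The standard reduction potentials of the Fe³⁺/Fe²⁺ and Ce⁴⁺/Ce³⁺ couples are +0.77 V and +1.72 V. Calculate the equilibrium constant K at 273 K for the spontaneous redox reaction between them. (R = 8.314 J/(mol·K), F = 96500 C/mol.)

3.5 × 10^17

E°_cell = +1.72 − (+0.77) = 0.95 V, with n = 1 electron transferred.
At equilibrium E = 0, so the Nernst equation gives ln K = nFE°/RT = (1)(96500)(0.95)/((8.314)(273)) = 40.39.
K = e^40.39 = 3.5 × 10^17.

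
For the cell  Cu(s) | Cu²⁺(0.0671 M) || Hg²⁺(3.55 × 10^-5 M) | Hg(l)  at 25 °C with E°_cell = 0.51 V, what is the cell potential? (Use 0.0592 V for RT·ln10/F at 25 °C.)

0.413 V

Balancing electrons gives n = 2; the reaction quotient is Q = [Cu²⁺]/[Hg²⁺] = 1890.
At 25 °C, E = E° − (0.0592/n) log Q = 0.51 − (0.0592/2)(3.276) = 0.510 − 0.097 = 0.413 V.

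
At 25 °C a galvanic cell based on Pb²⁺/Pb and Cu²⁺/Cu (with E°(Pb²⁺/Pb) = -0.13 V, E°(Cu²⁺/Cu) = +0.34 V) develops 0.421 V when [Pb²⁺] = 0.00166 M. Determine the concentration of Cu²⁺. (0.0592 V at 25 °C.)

From the Nernst equation, log Q = n(E° − E)/0.0592 = 2(0.47 − 0.421)/0.0592 = 1.655, so Q = 45.2.
With Q = [Pb²⁺]/[Cu²⁺] and the known concentrations, [Cu²⁺] in the denominator gives [Cu²⁺] = 3.7 × 10^-5 M.

3.7 × 10^-5 M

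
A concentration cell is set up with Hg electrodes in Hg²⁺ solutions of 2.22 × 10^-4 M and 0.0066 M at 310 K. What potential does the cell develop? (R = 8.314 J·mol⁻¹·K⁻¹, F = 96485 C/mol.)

0.045 V

Both half-cells are Hg²⁺/Hg, so E°_cell = 0. The concentrated side is the cathode; the cell reaction moves Hg²⁺ from high to low concentration with n = 2.
Q = [Hg²⁺]_dilute/[Hg²⁺]_conc = 2.22 × 10^-4/0.0066 = 0.0336.
E = 0 − (RT/nF) ln Q = −((8.314×310)/(2×96485))(-3.392) = 0.0453 V.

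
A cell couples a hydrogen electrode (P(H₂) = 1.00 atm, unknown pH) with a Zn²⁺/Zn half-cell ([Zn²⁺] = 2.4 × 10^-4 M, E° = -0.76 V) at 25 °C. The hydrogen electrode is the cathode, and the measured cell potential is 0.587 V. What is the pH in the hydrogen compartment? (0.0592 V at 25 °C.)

pH = 4.73

E°_cell = 0.76 V and n = 2.
log Q = n(E° − E)/0.0592 = 2×(0.76 − 0.587)/0.0592 = 5.845.
With Q = [Zn²⁺]·P(H₂) / [H⁺]^2, solving for [H⁺] gives log[H⁺] = -4.732, so pH = 4.73.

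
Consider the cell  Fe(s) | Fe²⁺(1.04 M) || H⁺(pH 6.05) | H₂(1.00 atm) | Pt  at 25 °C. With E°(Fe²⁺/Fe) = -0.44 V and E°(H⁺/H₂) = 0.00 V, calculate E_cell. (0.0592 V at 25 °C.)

0.081 V

The hydrogen couple is the cathode, so E°_cell = 0.44 V; n = 2.
[H⁺] = 10^(−6.05) = 8.9 × 10^-7 M, and Q = [Fe²⁺]·P(H₂) / [H⁺]^2 = 1.31 × 10^12.
E = E° − (0.0592/2) log Q = 0.44 − (0.0592/2)(12.117) = 0.081 V.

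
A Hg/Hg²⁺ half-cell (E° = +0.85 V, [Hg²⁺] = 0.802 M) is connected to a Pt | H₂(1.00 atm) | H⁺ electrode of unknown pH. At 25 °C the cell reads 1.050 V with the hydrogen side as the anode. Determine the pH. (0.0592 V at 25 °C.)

E°_cell = 0.85 V and n = 2.
log Q = n(E° − E)/0.0592 = 2×(0.85 − 1.050)/0.0592 = -6.757.
With Q = [H⁺]^2 / ([Hg²⁺]·P(H₂)), solving for [H⁺] gives log[H⁺] = -3.426, so pH = 3.43.

pH = 3.43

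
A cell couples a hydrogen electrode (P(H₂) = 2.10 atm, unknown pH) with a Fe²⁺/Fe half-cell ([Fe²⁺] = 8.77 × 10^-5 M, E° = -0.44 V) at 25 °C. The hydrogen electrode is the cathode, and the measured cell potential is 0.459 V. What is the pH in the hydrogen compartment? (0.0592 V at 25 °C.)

pH = 1.55

E°_cell = 0.44 V and n = 2.
log Q = n(E° − E)/0.0592 = 2×(0.44 − 0.459)/0.0592 = -0.642.
With Q = [Fe²⁺]·P(H₂) / [H⁺]^2, solving for [H⁺] gives log[H⁺] = -1.546, so pH = 1.55.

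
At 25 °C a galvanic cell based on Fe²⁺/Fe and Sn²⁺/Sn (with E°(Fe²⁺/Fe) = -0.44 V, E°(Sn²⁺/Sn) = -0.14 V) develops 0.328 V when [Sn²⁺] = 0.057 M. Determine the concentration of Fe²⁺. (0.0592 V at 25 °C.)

From the Nernst equation, log Q = n(E° − E)/0.0592 = 2(0.30 − 0.328)/0.0592 = -0.946, so Q = 0.113.
With Q = [Fe²⁺]/[Sn²⁺] and the known concentrations, [Fe²⁺] in the numerator gives [Fe²⁺] = 0.0065 M.

0.0065 M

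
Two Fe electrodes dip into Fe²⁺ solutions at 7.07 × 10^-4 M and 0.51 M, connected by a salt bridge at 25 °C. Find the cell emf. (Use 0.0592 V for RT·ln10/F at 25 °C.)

Both half-cells are Fe²⁺/Fe, so E°_cell = 0. The concentrated side is the cathode; the cell reaction moves Fe²⁺ from high to low concentration with n = 2.
Q = [Fe²⁺]_dilute/[Fe²⁺]_conc = 7.07 × 10^-4/0.51 = 0.00139.
E = 0 − (0.0592/2) log Q = −(0.0592/2)(-2.858) = 0.0846 V.

0.085 V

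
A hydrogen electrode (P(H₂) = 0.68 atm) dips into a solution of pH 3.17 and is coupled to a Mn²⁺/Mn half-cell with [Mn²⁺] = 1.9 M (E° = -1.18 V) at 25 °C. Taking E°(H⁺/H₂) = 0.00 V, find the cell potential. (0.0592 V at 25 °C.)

0.99 V

The hydrogen couple is the cathode, so E°_cell = 1.18 V; n = 2.
[H⁺] = 10^(−3.17) = 6.8 × 10^-4 M, and Q = [Mn²⁺]·P(H₂) / [H⁺]^2 = 2.83 × 10^6.
E = E° − (0.0592/2) log Q = 1.18 − (0.0592/2)(6.451) = 0.989 V.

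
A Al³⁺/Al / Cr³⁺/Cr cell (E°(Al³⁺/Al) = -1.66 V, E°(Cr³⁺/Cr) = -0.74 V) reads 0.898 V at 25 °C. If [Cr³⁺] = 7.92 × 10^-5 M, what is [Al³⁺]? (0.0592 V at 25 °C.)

0.001 M

From the Nernst equation, log Q = n(E° − E)/0.0592 = 3(0.92 − 0.898)/0.0592 = 1.115, so Q = 13.0.
With Q = [Al³⁺]/[Cr³⁺] and the known concentrations, [Al³⁺] in the numerator gives [Al³⁺] = 0.001 M.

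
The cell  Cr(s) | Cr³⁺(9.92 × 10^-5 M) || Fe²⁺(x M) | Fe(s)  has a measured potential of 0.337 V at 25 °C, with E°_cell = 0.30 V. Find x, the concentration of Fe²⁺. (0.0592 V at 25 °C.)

0.038 M

From the Nernst equation, log Q = n(E° − E)/0.0592 = 6(0.30 − 0.337)/0.0592 = -3.750, so Q = 1.78 × 10^-4.
With Q = [Cr³⁺]^2/[Fe²⁺]^3 and the known concentrations, [Fe²⁺]^3 in the denominator gives [Fe²⁺] = 0.038 M.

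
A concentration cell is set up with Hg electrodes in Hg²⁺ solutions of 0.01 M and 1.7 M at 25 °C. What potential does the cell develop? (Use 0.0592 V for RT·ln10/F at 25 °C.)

Both half-cells are Hg²⁺/Hg, so E°_cell = 0. The concentrated side is the cathode; the cell reaction moves Hg²⁺ from high to low concentration with n = 2.
Q = [Hg²⁺]_dilute/[Hg²⁺]_conc = 0.01/1.7 = 0.00588.
E = 0 − (0.0592/2) log Q = −(0.0592/2)(-2.230) = 0.0660 V.

0.066 V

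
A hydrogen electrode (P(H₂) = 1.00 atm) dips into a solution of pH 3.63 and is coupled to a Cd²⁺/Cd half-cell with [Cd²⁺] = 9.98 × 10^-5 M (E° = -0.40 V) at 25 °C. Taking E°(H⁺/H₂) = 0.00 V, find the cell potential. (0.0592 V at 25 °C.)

The hydrogen couple is the cathode, so E°_cell = 0.40 V; n = 2.
[H⁺] = 10^(−3.63) = 2.3 × 10^-4 M, and Q = [Cd²⁺]·P(H₂) / [H⁺]^2 = 1820.
E = E° − (0.0592/2) log Q = 0.40 − (0.0592/2)(3.259) = 0.304 V.

0.30 V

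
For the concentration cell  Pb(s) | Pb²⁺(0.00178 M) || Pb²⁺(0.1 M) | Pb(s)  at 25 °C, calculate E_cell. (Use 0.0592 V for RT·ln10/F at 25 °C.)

0.052 V

Both half-cells are Pb²⁺/Pb, so E°_cell = 0. The concentrated side is the cathode; the cell reaction moves Pb²⁺ from high to low concentration with n = 2.
Q = [Pb²⁺]_dilute/[Pb²⁺]_conc = 0.00178/0.1 = 0.0178.
E = 0 − (0.0592/2) log Q = −(0.0592/2)(-1.750) = 0.0518 V.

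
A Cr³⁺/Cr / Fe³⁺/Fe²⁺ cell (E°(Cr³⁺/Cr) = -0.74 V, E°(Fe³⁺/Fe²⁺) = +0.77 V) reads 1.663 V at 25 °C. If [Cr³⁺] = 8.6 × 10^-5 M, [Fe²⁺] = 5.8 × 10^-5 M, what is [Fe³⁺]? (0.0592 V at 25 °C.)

From the Nernst equation, log Q = n(E° − E)/0.0592 = 3(1.51 − 1.663)/0.0592 = -7.753, so Q = 1.76 × 10^-8.
With Q = [Cr³⁺]·[Fe²⁺]^3/[Fe³⁺]^3 and the known concentrations, [Fe³⁺]^3 in the denominator gives [Fe³⁺] = 9.8 × 10^-4 M.

9.8 × 10^-4 M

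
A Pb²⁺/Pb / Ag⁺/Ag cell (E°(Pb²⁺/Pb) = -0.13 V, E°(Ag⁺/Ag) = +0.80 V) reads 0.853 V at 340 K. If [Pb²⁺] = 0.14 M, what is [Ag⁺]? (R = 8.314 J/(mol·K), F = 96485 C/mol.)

0.027 M

From the Nernst equation, ln Q = nF(E° − E)/RT = 2×96485×(0.93 − 0.853)/(8.314×340) = 5.256, so Q = 192.
With Q = [Pb²⁺]/[Ag⁺]^2 and the known concentrations, [Ag⁺]^2 in the denominator gives [Ag⁺] = 0.027 M.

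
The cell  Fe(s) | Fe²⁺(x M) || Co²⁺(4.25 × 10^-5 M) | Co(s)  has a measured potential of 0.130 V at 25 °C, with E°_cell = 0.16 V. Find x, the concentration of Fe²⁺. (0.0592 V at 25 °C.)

From the Nernst equation, log Q = n(E° − E)/0.0592 = 2(0.16 − 0.130)/0.0592 = 1.014, so Q = 10.3.
With Q = [Fe²⁺]/[Co²⁺] and the known concentrations, [Fe²⁺] in the numerator gives [Fe²⁺] = 4.4 × 10^-4 M.

4.4 × 10^-4 M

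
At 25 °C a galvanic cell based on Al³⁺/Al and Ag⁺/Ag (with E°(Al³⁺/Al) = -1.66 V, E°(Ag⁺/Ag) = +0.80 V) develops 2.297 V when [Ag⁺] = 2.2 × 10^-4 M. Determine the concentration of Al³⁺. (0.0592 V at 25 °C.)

From the Nernst equation, log Q = n(E° − E)/0.0592 = 3(2.46 − 2.297)/0.0592 = 8.260, so Q = 1.82 × 10^8.
With Q = [Al³⁺]/[Ag⁺]^3 and the known concentrations, [Al³⁺] in the numerator gives [Al³⁺] = 0.0019 M.

0.0019 M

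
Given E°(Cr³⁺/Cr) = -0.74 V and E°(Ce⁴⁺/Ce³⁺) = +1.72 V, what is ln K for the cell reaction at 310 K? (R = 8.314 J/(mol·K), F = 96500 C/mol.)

E°_cell = +1.72 − (-0.74) = 2.46 V, with n = 3 electrons transferred.
At equilibrium E = 0, so the Nernst equation gives ln K = nFE°/RT = (3)(96500)(2.46)/((8.314)(310)) = 276.32.

ln K = 276.3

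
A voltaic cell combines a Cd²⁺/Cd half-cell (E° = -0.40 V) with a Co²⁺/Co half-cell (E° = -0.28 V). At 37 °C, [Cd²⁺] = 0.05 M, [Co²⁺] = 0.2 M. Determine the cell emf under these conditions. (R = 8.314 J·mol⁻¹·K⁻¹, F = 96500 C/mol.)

0.139 V

The Co²⁺/Co couple has the higher reduction potential and acts as the cathode, so E°_cell = -0.28 − (-0.40) = 0.12 V.
Balancing electrons gives n = 2; the reaction quotient is Q = [Cd²⁺]/[Co²⁺] = 0.250.
E = E° − (RT/nF) ln Q = 0.12 − (8.314×310)/(2×96500) × (-1.386) = 0.120 + 0.019 = 0.139 V.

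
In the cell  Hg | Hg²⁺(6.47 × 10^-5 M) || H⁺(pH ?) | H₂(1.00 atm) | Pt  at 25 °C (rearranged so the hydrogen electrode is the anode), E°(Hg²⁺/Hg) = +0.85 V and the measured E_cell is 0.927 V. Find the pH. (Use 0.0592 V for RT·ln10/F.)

E°_cell = 0.85 V and n = 2.
log Q = n(E° − E)/0.0592 = 2×(0.85 − 0.927)/0.0592 = -2.601.
With Q = [H⁺]^2 / ([Hg²⁺]·P(H₂)), solving for [H⁺] gives log[H⁺] = -3.395, so pH = 3.40.

pH = 3.40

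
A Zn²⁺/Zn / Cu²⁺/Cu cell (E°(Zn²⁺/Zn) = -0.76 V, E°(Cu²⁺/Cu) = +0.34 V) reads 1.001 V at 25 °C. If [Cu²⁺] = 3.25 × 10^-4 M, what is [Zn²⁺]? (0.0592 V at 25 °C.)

0.72 M

From the Nernst equation, log Q = n(E° − E)/0.0592 = 2(1.10 − 1.001)/0.0592 = 3.345, so Q = 2210.
With Q = [Zn²⁺]/[Cu²⁺] and the known concentrations, [Zn²⁺] in the numerator gives [Zn²⁺] = 0.72 M.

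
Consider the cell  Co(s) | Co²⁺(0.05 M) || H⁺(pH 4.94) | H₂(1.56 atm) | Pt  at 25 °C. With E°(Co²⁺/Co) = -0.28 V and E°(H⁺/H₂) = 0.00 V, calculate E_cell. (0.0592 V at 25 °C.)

The hydrogen couple is the cathode, so E°_cell = 0.28 V; n = 2.
[H⁺] = 10^(−4.94) = 1.1 × 10^-5 M, and Q = [Co²⁺]·P(H₂) / [H⁺]^2 = 5.92 × 10^8.
E = E° − (0.0592/2) log Q = 0.28 − (0.0592/2)(8.772) = 0.020 V.

0.020 V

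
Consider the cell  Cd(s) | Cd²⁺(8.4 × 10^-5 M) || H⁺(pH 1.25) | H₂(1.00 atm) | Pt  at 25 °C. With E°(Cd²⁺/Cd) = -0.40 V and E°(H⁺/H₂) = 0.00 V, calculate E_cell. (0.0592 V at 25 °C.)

0.45 V

The hydrogen couple is the cathode, so E°_cell = 0.40 V; n = 2.
[H⁺] = 10^(−1.25) = 0.056 M, and Q = [Cd²⁺]·P(H₂) / [H⁺]^2 = 0.0266.
E = E° − (0.0592/2) log Q = 0.40 − (0.0592/2)(-1.576) = 0.447 V.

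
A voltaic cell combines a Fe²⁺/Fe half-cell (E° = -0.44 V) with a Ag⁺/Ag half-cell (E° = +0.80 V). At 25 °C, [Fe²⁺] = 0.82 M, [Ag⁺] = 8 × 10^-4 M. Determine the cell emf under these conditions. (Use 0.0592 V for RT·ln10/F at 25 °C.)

1.06 V

The Ag⁺/Ag couple has the higher reduction potential and acts as the cathode, so E°_cell = +0.80 − (-0.44) = 1.24 V.
Balancing electrons gives n = 2; the reaction quotient is Q = [Fe²⁺]/[Ag⁺]^2 = 1.28 × 10^6.
At 25 °C, E = E° − (0.0592/n) log Q = 1.24 − (0.0592/2)(6.108) = 1.240 − 0.181 = 1.059 V.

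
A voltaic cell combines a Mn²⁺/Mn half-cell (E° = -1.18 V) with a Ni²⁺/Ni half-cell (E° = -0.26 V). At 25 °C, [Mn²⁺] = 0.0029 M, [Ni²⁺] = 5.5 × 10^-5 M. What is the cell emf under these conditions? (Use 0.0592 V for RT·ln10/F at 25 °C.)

The Ni²⁺/Ni couple has the higher reduction potential and acts as the cathode, so E°_cell = -0.26 − (-1.18) = 0.92 V.
Balancing electrons gives n = 2; the reaction quotient is Q = [Mn²⁺]/[Ni²⁺] = 52.7.
At 25 °C, E = E° − (0.0592/n) log Q = 0.92 − (0.0592/2)(1.722) = 0.920 − 0.051 = 0.869 V.

0.869 V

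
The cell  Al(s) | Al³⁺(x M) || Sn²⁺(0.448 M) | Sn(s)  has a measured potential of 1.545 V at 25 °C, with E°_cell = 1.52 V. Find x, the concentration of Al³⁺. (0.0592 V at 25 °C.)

From the Nernst equation, log Q = n(E° − E)/0.0592 = 6(1.52 − 1.545)/0.0592 = -2.534, so Q = 0.00293.
With Q = [Al³⁺]^2/[Sn²⁺]^3 and the known concentrations, [Al³⁺]^2 in the numerator gives [Al³⁺] = 0.016 M.

0.016 M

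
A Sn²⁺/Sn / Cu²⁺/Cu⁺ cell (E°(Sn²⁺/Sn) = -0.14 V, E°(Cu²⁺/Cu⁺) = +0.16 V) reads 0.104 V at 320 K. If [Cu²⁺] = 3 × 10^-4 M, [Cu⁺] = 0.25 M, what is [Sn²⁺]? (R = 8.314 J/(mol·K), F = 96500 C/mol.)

From the Nernst equation, ln Q = nF(E° − E)/RT = 2×96500×(0.30 − 0.104)/(8.314×320) = 14.218, so Q = 1.5 × 10^6.
With Q = [Sn²⁺]·[Cu⁺]^2/[Cu²⁺]^2 and the known concentrations, [Sn²⁺] in the numerator gives [Sn²⁺] = 2.2 M.

2.2 M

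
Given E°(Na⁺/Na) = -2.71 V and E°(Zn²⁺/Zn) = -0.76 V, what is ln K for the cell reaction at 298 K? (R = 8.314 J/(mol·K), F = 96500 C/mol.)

ln K = 151.9

E°_cell = -0.76 − (-2.71) = 1.95 V, with n = 2 electrons transferred.
At equilibrium E = 0, so the Nernst equation gives ln K = nFE°/RT = (2)(96500)(1.95)/((8.314)(298)) = 151.90.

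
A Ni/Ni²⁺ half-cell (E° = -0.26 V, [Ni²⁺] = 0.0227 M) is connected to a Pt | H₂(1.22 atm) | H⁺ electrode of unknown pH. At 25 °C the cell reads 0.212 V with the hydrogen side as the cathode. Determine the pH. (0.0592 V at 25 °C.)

E°_cell = 0.26 V and n = 2.
log Q = n(E° − E)/0.0592 = 2×(0.26 − 0.212)/0.0592 = 1.622.
With Q = [Ni²⁺]·P(H₂) / [H⁺]^2, solving for [H⁺] gives log[H⁺] = -1.590, so pH = 1.59.

pH = 1.59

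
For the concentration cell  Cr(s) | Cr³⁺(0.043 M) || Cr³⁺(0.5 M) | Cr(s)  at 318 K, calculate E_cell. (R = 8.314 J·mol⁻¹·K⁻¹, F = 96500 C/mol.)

Both half-cells are Cr³⁺/Cr, so E°_cell = 0. The concentrated side is the cathode; the cell reaction moves Cr³⁺ from high to low concentration with n = 3.
Q = [Cr³⁺]_dilute/[Cr³⁺]_conc = 0.043/0.5 = 0.0860.
E = 0 − (RT/nF) ln Q = −((8.314×318)/(3×96500))(-2.453) = 0.0224 V.

0.022 V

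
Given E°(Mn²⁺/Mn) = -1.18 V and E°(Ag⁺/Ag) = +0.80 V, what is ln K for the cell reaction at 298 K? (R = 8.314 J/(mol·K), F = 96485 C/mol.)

ln K = 154.2

E°_cell = +0.80 − (-1.18) = 1.98 V, with n = 2 electrons transferred.
At equilibrium E = 0, so the Nernst equation gives ln K = nFE°/RT = (2)(96485)(1.98)/((8.314)(298)) = 154.22.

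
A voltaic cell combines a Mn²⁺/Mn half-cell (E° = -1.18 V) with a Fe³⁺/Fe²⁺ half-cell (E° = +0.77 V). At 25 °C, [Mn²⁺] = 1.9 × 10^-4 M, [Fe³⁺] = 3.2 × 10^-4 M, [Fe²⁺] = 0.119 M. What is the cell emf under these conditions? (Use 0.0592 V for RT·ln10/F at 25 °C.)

1.91 V

The Fe³⁺/Fe²⁺ couple has the higher reduction potential and acts as the cathode, so E°_cell = +0.77 − (-1.18) = 1.95 V.
Balancing electrons gives n = 2; the reaction quotient is Q = [Mn²⁺]·[Fe²⁺]^2/[Fe³⁺]^2 = 26.3.
At 25 °C, E = E° − (0.0592/n) log Q = 1.95 − (0.0592/2)(1.420) = 1.950 − 0.042 = 1.908 V.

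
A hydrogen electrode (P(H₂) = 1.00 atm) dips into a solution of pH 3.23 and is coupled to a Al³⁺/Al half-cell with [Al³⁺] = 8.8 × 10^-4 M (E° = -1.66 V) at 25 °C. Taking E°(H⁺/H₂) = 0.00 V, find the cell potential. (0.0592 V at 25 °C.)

The hydrogen couple is the cathode, so E°_cell = 1.66 V; n = 6.
[H⁺] = 10^(−3.23) = 5.9 × 10^-4 M, and Q = [Al³⁺]^2·P(H₂)^3 / [H⁺]^6 = 1.86 × 10^13.
E = E° − (0.0592/6) log Q = 1.66 − (0.0592/6)(13.269) = 1.529 V.

1.53 V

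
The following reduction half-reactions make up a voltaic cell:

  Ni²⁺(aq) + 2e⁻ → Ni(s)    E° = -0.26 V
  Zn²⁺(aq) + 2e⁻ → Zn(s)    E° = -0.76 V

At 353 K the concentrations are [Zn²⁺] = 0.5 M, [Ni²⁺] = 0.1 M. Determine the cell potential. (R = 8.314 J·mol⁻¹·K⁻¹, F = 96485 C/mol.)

The Ni²⁺/Ni couple has the higher reduction potential and acts as the cathode, so E°_cell = -0.26 − (-0.76) = 0.50 V.
Balancing electrons gives n = 2; the reaction quotient is Q = [Zn²⁺]/[Ni²⁺] = 5.00.
E = E° − (RT/nF) ln Q = 0.50 − (8.314×353)/(2×96485) × (1.609) = 0.500 − 0.024 = 0.476 V.

0.476 V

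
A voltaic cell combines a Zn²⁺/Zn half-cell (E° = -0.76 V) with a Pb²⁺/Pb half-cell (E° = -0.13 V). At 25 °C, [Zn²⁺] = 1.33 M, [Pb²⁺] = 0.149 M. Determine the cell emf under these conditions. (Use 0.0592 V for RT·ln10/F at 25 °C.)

The Pb²⁺/Pb couple has the higher reduction potential and acts as the cathode, so E°_cell = -0.13 − (-0.76) = 0.63 V.
Balancing electrons gives n = 2; the reaction quotient is Q = [Zn²⁺]/[Pb²⁺] = 8.93.
At 25 °C, E = E° − (0.0592/n) log Q = 0.63 − (0.0592/2)(0.951) = 0.630 − 0.028 = 0.602 V.

0.602 V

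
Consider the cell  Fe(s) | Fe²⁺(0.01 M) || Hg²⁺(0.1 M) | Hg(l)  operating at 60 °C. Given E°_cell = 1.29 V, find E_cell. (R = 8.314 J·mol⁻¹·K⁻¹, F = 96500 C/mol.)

Balancing electrons gives n = 2; the reaction quotient is Q = [Fe²⁺]/[Hg²⁺] = 0.100.
E = E° − (RT/nF) ln Q = 1.29 − (8.314×333)/(2×96500) × (-2.303) = 1.290 + 0.033 = 1.323 V.

1.32 V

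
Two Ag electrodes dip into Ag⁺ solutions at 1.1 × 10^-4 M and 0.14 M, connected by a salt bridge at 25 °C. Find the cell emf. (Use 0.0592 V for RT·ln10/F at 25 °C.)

0.18 V

Both half-cells are Ag⁺/Ag, so E°_cell = 0. The concentrated side is the cathode; the cell reaction moves Ag⁺ from high to low concentration with n = 1.
Q = [Ag⁺]_dilute/[Ag⁺]_conc = 1.1 × 10^-4/0.14 = 7.86 × 10^-4.
E = 0 − (0.0592/1) log Q = −(0.0592/1)(-3.105) = 0.1838 V.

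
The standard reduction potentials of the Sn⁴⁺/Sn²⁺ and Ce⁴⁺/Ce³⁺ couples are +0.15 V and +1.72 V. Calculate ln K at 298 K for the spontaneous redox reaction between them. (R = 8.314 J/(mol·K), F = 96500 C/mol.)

E°_cell = +1.72 − (+0.15) = 1.57 V, with n = 2 electrons transferred.
At equilibrium E = 0, so the Nernst equation gives ln K = nFE°/RT = (2)(96500)(1.57)/((8.314)(298)) = 122.30.

ln K = 122.3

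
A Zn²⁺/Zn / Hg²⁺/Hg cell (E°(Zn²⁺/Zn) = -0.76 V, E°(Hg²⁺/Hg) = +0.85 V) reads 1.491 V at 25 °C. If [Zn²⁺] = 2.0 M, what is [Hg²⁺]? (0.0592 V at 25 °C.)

From the Nernst equation, log Q = n(E° − E)/0.0592 = 2(1.61 − 1.491)/0.0592 = 4.020, so Q = 1.05 × 10^4.
With Q = [Zn²⁺]/[Hg²⁺] and the known concentrations, [Hg²⁺] in the denominator gives [Hg²⁺] = 1.9 × 10^-4 M.

1.9 × 10^-4 M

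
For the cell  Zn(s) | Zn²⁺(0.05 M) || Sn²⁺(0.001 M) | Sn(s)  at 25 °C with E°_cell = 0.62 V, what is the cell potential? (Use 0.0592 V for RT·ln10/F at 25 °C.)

Balancing electrons gives n = 2; the reaction quotient is Q = [Zn²⁺]/[Sn²⁺] = 50.0.
At 25 °C, E = E° − (0.0592/n) log Q = 0.62 − (0.0592/2)(1.699) = 0.620 − 0.050 = 0.570 V.

0.570 V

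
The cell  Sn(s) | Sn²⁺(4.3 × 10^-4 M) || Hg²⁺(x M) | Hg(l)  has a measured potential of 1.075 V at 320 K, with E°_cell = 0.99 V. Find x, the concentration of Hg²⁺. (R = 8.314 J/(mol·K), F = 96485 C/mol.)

0.2 M

From the Nernst equation, ln Q = nF(E° − E)/RT = 2×96485×(0.99 − 1.075)/(8.314×320) = -6.165, so Q = 0.00210.
With Q = [Sn²⁺]/[Hg²⁺] and the known concentrations, [Hg²⁺] in the denominator gives [Hg²⁺] = 0.2 M.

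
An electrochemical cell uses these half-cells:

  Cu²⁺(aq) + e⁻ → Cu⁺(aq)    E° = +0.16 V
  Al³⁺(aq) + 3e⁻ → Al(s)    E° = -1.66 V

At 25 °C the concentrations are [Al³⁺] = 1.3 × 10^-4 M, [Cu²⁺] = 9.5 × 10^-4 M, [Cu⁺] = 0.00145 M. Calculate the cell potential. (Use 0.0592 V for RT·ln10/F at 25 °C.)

1.89 V

The Cu²⁺/Cu⁺ couple has the higher reduction potential and acts as the cathode, so E°_cell = +0.16 − (-1.66) = 1.82 V.
Balancing electrons gives n = 3; the reaction quotient is Q = [Al³⁺]·[Cu⁺]^3/[Cu²⁺]^3 = 4.62 × 10^-4.
At 25 °C, E = E° − (0.0592/n) log Q = 1.82 − (0.0592/3)(-3.335) = 1.820 + 0.066 = 1.886 V.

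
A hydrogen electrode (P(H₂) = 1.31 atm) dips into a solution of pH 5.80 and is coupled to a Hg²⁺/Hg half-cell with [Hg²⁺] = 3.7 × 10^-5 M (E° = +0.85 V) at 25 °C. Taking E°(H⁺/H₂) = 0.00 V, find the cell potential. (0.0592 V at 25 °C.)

1.07 V

The Hg²⁺/Hg couple is the cathode, so E°_cell = 0.85 V; n = 2.
[H⁺] = 10^(−5.80) = 1.6 × 10^-6 M, and Q = [H⁺]^2 / ([Hg²⁺]·P(H₂)) = 5.18 × 10^-8.
E = E° − (0.0592/2) log Q = 0.85 − (0.0592/2)(-7.285) = 1.066 V.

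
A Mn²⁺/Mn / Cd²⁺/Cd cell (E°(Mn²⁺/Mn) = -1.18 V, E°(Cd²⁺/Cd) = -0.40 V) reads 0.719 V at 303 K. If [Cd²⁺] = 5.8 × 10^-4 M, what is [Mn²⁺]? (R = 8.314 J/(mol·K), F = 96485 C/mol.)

From the Nernst equation, ln Q = nF(E° − E)/RT = 2×96485×(0.78 − 0.719)/(8.314×303) = 4.673, so Q = 107.
With Q = [Mn²⁺]/[Cd²⁺] and the known concentrations, [Mn²⁺] in the numerator gives [Mn²⁺] = 0.062 M.

0.062 M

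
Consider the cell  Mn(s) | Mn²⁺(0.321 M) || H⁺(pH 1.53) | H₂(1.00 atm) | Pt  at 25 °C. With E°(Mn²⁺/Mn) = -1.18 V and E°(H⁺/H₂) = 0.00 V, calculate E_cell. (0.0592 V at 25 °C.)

The hydrogen couple is the cathode, so E°_cell = 1.18 V; n = 2.
[H⁺] = 10^(−1.53) = 0.030 M, and Q = [Mn²⁺]·P(H₂) / [H⁺]^2 = 369.
E = E° − (0.0592/2) log Q = 1.18 − (0.0592/2)(2.567) = 1.104 V.

1.10 V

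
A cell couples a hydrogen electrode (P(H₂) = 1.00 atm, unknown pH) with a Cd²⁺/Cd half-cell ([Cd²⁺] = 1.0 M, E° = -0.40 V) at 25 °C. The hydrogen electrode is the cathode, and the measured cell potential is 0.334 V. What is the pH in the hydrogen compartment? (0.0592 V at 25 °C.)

pH = 1.11

E°_cell = 0.40 V and n = 2.
log Q = n(E° − E)/0.0592 = 2×(0.40 − 0.334)/0.0592 = 2.230.
With Q = [Cd²⁺]·P(H₂) / [H⁺]^2, solving for [H⁺] gives log[H⁺] = -1.115, so pH = 1.11.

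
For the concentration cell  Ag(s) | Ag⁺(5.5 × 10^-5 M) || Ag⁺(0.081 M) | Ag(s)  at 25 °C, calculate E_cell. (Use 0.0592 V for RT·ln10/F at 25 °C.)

0.19 V

Both half-cells are Ag⁺/Ag, so E°_cell = 0. The concentrated side is the cathode; the cell reaction moves Ag⁺ from high to low concentration with n = 1.
Q = [Ag⁺]_dilute/[Ag⁺]_conc = 5.5 × 10^-5/0.081 = 6.79 × 10^-4.
E = 0 − (0.0592/1) log Q = −(0.0592/1)(-3.168) = 0.1875 V.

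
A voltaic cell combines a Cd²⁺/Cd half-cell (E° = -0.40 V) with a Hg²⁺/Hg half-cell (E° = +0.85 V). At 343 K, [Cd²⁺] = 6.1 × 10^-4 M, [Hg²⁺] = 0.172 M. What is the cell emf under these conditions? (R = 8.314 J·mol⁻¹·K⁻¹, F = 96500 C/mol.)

The Hg²⁺/Hg couple has the higher reduction potential and acts as the cathode, so E°_cell = +0.85 − (-0.40) = 1.25 V.
Balancing electrons gives n = 2; the reaction quotient is Q = [Cd²⁺]/[Hg²⁺] = 0.00355.
E = E° − (RT/nF) ln Q = 1.25 − (8.314×343)/(2×96500) × (-5.642) = 1.250 + 0.083 = 1.333 V.

1.33 V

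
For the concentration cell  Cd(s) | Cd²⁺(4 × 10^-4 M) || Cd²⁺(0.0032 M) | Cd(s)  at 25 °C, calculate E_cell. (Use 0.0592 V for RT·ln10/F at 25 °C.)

Both half-cells are Cd²⁺/Cd, so E°_cell = 0. The concentrated side is the cathode; the cell reaction moves Cd²⁺ from high to low concentration with n = 2.
Q = [Cd²⁺]_dilute/[Cd²⁺]_conc = 4 × 10^-4/0.0032 = 0.125.
E = 0 − (0.0592/2) log Q = −(0.0592/2)(-0.903) = 0.0267 V.

0.027 V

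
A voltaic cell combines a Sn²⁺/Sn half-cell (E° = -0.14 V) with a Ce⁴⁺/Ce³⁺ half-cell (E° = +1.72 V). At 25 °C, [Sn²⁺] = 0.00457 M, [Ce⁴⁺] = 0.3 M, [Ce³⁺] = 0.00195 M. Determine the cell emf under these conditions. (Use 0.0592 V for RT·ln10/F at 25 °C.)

The Ce⁴⁺/Ce³⁺ couple has the higher reduction potential and acts as the cathode, so E°_cell = +1.72 − (-0.14) = 1.86 V.
Balancing electrons gives n = 2; the reaction quotient is Q = [Sn²⁺]·[Ce³⁺]^2/[Ce⁴⁺]^2 = 1.93 × 10^-7.
At 25 °C, E = E° − (0.0592/n) log Q = 1.86 − (0.0592/2)(-6.714) = 1.860 + 0.199 = 2.059 V.

2.06 V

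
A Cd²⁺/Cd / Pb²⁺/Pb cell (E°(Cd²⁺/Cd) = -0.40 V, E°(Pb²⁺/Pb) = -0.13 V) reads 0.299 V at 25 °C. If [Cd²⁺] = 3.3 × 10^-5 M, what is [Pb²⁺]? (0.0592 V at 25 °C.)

3.1 × 10^-4 M

From the Nernst equation, log Q = n(E° − E)/0.0592 = 2(0.27 − 0.299)/0.0592 = -0.980, so Q = 0.105.
With Q = [Cd²⁺]/[Pb²⁺] and the known concentrations, [Pb²⁺] in the denominator gives [Pb²⁺] = 3.1 × 10^-4 M.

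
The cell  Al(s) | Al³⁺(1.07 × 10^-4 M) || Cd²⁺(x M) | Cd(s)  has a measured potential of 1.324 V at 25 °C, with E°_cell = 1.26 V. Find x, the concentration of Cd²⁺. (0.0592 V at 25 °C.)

0.33 M

From the Nernst equation, log Q = n(E° − E)/0.0592 = 6(1.26 − 1.324)/0.0592 = -6.486, so Q = 3.26 × 10^-7.
With Q = [Al³⁺]^2/[Cd²⁺]^3 and the known concentrations, [Cd²⁺]^3 in the denominator gives [Cd²⁺] = 0.33 M.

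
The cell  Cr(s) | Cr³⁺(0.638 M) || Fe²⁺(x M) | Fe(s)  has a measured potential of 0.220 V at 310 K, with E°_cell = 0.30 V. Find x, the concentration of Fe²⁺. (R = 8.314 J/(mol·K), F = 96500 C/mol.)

0.0019 M

From the Nernst equation, ln Q = nF(E° − E)/RT = 6×96500×(0.30 − 0.220)/(8.314×310) = 17.972, so Q = 6.38 × 10^7.
With Q = [Cr³⁺]^2/[Fe²⁺]^3 and the known concentrations, [Fe²⁺]^3 in the denominator gives [Fe²⁺] = 0.0019 M.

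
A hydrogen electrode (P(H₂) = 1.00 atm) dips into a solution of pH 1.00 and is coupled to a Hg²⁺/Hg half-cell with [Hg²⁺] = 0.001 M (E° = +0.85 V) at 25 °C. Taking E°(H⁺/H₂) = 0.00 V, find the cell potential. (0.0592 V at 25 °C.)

0.82 V

The Hg²⁺/Hg couple is the cathode, so E°_cell = 0.85 V; n = 2.
[H⁺] = 10^(−1.00) = 0.10 M, and Q = [H⁺]^2 / ([Hg²⁺]·P(H₂)) = 10.0.
E = E° − (0.0592/2) log Q = 0.85 − (0.0592/2)(1.000) = 0.820 V.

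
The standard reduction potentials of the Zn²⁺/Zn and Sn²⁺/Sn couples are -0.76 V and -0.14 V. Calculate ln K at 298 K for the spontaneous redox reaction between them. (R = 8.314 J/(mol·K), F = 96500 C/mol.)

ln K = 48.3

E°_cell = -0.14 − (-0.76) = 0.62 V, with n = 2 electrons transferred.
At equilibrium E = 0, so the Nernst equation gives ln K = nFE°/RT = (2)(96500)(0.62)/((8.314)(298)) = 48.30.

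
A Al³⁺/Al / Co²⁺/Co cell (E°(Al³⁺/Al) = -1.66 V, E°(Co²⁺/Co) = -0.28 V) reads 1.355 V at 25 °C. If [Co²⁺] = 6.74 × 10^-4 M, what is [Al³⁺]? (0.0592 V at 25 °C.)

From the Nernst equation, log Q = n(E° − E)/0.0592 = 6(1.38 − 1.355)/0.0592 = 2.534, so Q = 342.
With Q = [Al³⁺]^2/[Co²⁺]^3 and the known concentrations, [Al³⁺]^2 in the numerator gives [Al³⁺] = 3.2 × 10^-4 M.

3.2 × 10^-4 M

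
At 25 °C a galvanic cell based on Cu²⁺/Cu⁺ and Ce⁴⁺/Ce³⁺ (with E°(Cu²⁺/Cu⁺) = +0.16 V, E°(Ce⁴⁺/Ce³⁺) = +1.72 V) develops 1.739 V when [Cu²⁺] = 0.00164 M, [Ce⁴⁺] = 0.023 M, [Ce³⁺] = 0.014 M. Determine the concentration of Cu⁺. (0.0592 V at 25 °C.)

From the Nernst equation, log Q = n(E° − E)/0.0592 = 1(1.56 − 1.739)/0.0592 = -3.024, so Q = 9.47 × 10^-4.
With Q = [Cu²⁺]·[Ce³⁺]/([Cu⁺]·[Ce⁴⁺]) and the known concentrations, [Cu⁺] in the denominator gives [Cu⁺] = 1.1 M.

1.1 M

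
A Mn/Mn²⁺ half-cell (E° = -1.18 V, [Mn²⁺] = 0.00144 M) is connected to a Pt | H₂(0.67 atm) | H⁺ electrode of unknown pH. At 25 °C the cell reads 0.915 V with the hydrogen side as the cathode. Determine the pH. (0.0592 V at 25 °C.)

E°_cell = 1.18 V and n = 2.
log Q = n(E° − E)/0.0592 = 2×(1.18 − 0.915)/0.0592 = 8.953.
With Q = [Mn²⁺]·P(H₂) / [H⁺]^2, solving for [H⁺] gives log[H⁺] = -5.984, so pH = 5.98.

pH = 5.98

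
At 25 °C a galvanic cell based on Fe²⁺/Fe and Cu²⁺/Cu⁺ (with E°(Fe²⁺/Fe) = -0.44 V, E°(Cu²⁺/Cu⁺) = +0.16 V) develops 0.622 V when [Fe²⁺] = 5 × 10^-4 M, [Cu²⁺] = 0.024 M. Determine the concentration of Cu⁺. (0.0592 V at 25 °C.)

From the Nernst equation, log Q = n(E° − E)/0.0592 = 2(0.60 − 0.622)/0.0592 = -0.743, so Q = 0.181.
With Q = [Fe²⁺]·[Cu⁺]^2/[Cu²⁺]^2 and the known concentrations, [Cu⁺]^2 in the numerator gives [Cu⁺] = 0.46 M.

0.46 M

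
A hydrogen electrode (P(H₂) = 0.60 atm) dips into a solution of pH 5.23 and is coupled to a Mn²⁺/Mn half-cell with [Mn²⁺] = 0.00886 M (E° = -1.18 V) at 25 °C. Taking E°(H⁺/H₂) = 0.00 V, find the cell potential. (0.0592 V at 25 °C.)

0.94 V

The hydrogen couple is the cathode, so E°_cell = 1.18 V; n = 2.
[H⁺] = 10^(−5.23) = 5.9 × 10^-6 M, and Q = [Mn²⁺]·P(H₂) / [H⁺]^2 = 1.53 × 10^8.
E = E° − (0.0592/2) log Q = 1.18 − (0.0592/2)(8.186) = 0.938 V.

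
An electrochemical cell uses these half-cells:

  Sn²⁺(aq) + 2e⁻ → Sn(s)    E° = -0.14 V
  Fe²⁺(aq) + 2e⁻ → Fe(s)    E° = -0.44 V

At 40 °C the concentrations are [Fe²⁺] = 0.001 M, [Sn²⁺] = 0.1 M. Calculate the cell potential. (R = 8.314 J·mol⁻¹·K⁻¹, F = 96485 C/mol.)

The Sn²⁺/Sn couple has the higher reduction potential and acts as the cathode, so E°_cell = -0.14 − (-0.44) = 0.30 V.
Balancing electrons gives n = 2; the reaction quotient is Q = [Fe²⁺]/[Sn²⁺] = 0.0100.
E = E° − (RT/nF) ln Q = 0.30 − (8.314×313)/(2×96485) × (-4.605) = 0.300 + 0.062 = 0.362 V.

0.362 V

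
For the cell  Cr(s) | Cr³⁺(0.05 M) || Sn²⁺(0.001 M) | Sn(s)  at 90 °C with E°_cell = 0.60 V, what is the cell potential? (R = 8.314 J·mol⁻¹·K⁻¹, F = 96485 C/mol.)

0.523 V

Balancing electrons gives n = 6; the reaction quotient is Q = [Cr³⁺]^2/[Sn²⁺]^3 = 2.5 × 10^6.
E = E° − (RT/nF) ln Q = 0.60 − (8.314×363)/(6×96485) × (14.732) = 0.600 − 0.077 = 0.523 V.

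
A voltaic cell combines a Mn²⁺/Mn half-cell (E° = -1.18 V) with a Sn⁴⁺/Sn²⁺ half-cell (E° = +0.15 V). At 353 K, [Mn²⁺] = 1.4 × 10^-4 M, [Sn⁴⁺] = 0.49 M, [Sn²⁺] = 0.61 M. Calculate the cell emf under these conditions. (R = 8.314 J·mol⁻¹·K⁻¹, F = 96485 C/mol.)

The Sn⁴⁺/Sn²⁺ couple has the higher reduction potential and acts as the cathode, so E°_cell = +0.15 − (-1.18) = 1.33 V.
Balancing electrons gives n = 2; the reaction quotient is Q = [Mn²⁺]·[Sn²⁺]/[Sn⁴⁺] = 1.74 × 10^-4.
E = E° − (RT/nF) ln Q = 1.33 − (8.314×353)/(2×96485) × (-8.655) = 1.330 + 0.132 = 1.462 V.

1.46 V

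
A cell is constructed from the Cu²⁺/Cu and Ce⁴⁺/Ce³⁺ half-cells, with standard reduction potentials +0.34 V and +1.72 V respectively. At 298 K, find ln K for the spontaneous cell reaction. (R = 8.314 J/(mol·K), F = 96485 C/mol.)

ln K = 107.5

E°_cell = +1.72 − (+0.34) = 1.38 V, with n = 2 electrons transferred.
At equilibrium E = 0, so the Nernst equation gives ln K = nFE°/RT = (2)(96485)(1.38)/((8.314)(298)) = 107.48.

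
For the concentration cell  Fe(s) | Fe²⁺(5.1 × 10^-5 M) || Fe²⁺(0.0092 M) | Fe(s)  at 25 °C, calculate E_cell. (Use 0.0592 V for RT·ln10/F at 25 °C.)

0.067 V

Both half-cells are Fe²⁺/Fe, so E°_cell = 0. The concentrated side is the cathode; the cell reaction moves Fe²⁺ from high to low concentration with n = 2.
Q = [Fe²⁺]_dilute/[Fe²⁺]_conc = 5.1 × 10^-5/0.0092 = 0.00554.
E = 0 − (0.0592/2) log Q = −(0.0592/2)(-2.256) = 0.0668 V.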